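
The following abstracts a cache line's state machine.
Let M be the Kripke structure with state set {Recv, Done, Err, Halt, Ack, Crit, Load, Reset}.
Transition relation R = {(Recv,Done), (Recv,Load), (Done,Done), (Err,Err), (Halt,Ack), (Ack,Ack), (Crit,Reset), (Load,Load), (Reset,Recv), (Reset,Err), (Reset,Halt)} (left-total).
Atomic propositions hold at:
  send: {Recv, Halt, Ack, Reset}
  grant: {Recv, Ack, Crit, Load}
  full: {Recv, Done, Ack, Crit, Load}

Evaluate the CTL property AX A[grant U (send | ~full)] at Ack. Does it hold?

Sat(~full) = {Err, Halt, Reset}
Sat(send | ~full) = {Recv, Err, Halt, Ack, Reset}
A[grant U (send | ~full)]: least fixpoint, start Z0 = Sat((send | ~full)) = {Recv, Err, Halt, Ack, Reset}, add states in Sat(grant) with every successor in Z. Z1 = {Recv, Err, Halt, Ack, Crit, Reset}; fixed.
Sat(A[grant U (send | ~full)]) = {Recv, Err, Halt, Ack, Crit, Reset}
Sat(AX A[grant U (send | ~full)]) = {s : every successor in {Recv, Err, Halt, Ack, Crit, Reset}} = {Err, Halt, Ack, Crit, Reset}
Ack ∈ Sat(AX A[grant U (send | ~full)]) = {Err, Halt, Ack, Crit, Reset}, so the formula holds at Ack.

Yes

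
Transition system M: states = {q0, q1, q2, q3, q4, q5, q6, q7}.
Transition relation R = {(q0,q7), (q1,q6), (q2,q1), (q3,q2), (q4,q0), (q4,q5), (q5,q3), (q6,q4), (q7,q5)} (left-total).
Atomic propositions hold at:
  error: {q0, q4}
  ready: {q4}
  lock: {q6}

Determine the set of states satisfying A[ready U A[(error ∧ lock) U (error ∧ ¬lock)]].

Sat(error ∧ lock) = ∅
Sat(¬lock) = {q0, q1, q2, q3, q4, q5, q7}
Sat(error ∧ ¬lock) = {q0, q4}
A[(error ∧ lock) U (error ∧ ¬lock)]: least fixpoint, start Z0 = Sat((error ∧ ¬lock)) = {q0, q4}, add states in Sat(error ∧ lock) with every successor in Z. Already a fixed point.
Sat(A[(error ∧ lock) U (error ∧ ¬lock)]) = {q0, q4}
A[ready U A[(error ∧ lock) U (error ∧ ¬lock)]]: least fixpoint, start Z0 = Sat(A[(error ∧ lock) U (error ∧ ¬lock)]) = {q0, q4}, add states in Sat(ready) with every successor in Z. Already a fixed point.
Sat(A[ready U A[(error ∧ lock) U (error ∧ ¬lock)]]) = {q0, q4}

{q0, q4}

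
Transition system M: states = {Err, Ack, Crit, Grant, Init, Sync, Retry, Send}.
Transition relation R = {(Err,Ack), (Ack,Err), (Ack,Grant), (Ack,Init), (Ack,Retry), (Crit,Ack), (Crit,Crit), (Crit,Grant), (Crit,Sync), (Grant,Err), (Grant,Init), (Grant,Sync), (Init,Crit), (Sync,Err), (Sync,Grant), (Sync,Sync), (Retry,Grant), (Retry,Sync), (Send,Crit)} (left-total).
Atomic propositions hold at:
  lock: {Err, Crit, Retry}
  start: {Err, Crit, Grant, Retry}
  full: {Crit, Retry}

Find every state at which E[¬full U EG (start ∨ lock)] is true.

{Err, Ack, Crit, Grant, Init, Sync, Send}

Sat(¬full) = {Err, Ack, Grant, Init, Sync, Send}
Sat(start ∨ lock) = {Err, Crit, Grant, Retry}
EG (start ∨ lock): greatest fixpoint, start Z0 = {Err, Crit, Grant, Retry}, keep only states in Sat with some successor in Z. Z1 = {Crit, Grant, Retry}; Z2 = {Crit, Retry}; Z3 = {Crit}; fixed.
Sat(EG (start ∨ lock)) = {Crit}
E[¬full U EG (start ∨ lock)]: least fixpoint, start Z0 = Sat(EG (start ∨ lock)) = {Crit}, add states in Sat(¬full) with some successor in Z. Z1 = {Crit, Init, Send}; Z2 = {Ack, Crit, Grant, Init, Send}; Z3 = {Err, Ack, Crit, Grant, Init, Sync, Send}; fixed.
Sat(E[¬full U EG (start ∨ lock)]) = {Err, Ack, Crit, Grant, Init, Sync, Send}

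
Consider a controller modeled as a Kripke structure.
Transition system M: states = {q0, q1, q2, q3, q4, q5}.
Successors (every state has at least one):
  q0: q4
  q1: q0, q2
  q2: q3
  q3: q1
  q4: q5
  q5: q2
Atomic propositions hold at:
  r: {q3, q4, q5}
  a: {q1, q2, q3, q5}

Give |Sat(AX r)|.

Sat(AX r) = {s : every successor in {q3, q4, q5}} = {q0, q2, q4}
|Sat(AX r)| = |{q0, q2, q4}| = 3.

3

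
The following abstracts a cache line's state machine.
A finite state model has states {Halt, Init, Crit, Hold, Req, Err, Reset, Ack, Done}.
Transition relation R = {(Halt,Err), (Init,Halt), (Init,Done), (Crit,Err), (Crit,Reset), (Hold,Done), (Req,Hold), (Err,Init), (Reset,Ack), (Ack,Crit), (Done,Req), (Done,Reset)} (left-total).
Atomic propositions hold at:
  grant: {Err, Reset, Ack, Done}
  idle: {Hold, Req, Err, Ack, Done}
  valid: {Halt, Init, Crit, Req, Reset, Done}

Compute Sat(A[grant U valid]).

{Halt, Init, Crit, Req, Err, Reset, Ack, Done}

A[grant U valid]: least fixpoint, start Z0 = Sat(valid) = {Halt, Init, Crit, Req, Reset, Done}, add states in Sat(grant) with every successor in Z. Z1 = {Halt, Init, Crit, Req, Err, Reset, Ack, Done}; fixed.
Sat(A[grant U valid]) = {Halt, Init, Crit, Req, Err, Reset, Ack, Done}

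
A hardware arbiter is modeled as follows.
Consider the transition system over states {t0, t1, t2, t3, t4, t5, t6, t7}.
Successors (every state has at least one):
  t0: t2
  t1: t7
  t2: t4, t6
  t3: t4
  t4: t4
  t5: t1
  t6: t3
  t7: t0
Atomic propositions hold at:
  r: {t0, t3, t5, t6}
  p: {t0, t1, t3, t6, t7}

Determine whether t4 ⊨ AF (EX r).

No

Sat(EX r) = {s : some successor in {t0, t3, t5, t6}} = {t2, t6, t7}
AF (EX r): least fixpoint, start Z0 = {t2, t6, t7}, add states with every successor in Z. Z1 = {t0, t1, t2, t6, t7}; Z2 = {t0, t1, t2, t5, t6, t7}; fixed.
Sat(AF (EX r)) = {t0, t1, t2, t5, t6, t7}
t4 ∉ Sat(AF (EX r)) = {t0, t1, t2, t5, t6, t7}, so the formula does not hold at t4.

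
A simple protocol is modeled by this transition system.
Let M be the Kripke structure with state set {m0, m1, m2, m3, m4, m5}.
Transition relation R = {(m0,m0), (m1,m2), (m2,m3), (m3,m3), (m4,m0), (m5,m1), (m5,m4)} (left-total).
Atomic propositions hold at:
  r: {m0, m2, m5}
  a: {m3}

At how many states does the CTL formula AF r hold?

5

AF r: least fixpoint, start Z0 = {m0, m2, m5}, add states with every successor in Z. Z1 = {m0, m1, m2, m4, m5}; fixed.
Sat(AF r) = {m0, m1, m2, m4, m5}
|Sat(AF r)| = |{m0, m1, m2, m4, m5}| = 5.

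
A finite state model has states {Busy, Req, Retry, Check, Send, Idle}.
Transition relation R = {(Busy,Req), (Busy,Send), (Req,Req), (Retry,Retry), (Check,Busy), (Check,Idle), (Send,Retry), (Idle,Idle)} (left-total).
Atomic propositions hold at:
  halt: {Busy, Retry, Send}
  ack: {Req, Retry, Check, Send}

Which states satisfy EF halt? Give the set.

{Busy, Retry, Check, Send}

EF halt: least fixpoint, start Z0 = {Busy, Retry, Send}, add states with some successor in Z. Z1 = {Busy, Retry, Check, Send}; fixed.
Sat(EF halt) = {Busy, Retry, Check, Send}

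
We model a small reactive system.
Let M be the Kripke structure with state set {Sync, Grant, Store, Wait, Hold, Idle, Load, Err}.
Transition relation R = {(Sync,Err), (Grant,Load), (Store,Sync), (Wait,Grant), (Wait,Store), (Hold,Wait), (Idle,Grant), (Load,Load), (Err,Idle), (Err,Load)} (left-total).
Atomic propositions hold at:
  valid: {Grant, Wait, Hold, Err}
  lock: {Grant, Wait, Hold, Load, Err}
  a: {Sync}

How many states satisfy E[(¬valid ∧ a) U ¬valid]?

4

Sat(¬valid) = {Sync, Store, Idle, Load}
Sat(¬valid ∧ a) = {Sync}
E[(¬valid ∧ a) U ¬valid]: least fixpoint, start Z0 = Sat(¬valid) = {Sync, Store, Idle, Load}, add states in Sat(¬valid ∧ a) with some successor in Z. Already a fixed point.
Sat(E[(¬valid ∧ a) U ¬valid]) = {Sync, Store, Idle, Load}
|Sat(E[(¬valid ∧ a) U ¬valid])| = |{Sync, Store, Idle, Load}| = 4.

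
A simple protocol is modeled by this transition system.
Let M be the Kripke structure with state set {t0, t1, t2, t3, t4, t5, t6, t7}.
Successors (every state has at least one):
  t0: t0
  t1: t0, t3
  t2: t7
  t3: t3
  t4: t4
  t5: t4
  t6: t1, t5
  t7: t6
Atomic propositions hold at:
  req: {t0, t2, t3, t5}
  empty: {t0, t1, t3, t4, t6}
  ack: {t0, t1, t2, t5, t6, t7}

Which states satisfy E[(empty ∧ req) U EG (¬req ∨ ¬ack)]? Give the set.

{t1, t3, t4, t6, t7}

Sat(empty ∧ req) = {t0, t3}
Sat(¬req) = {t1, t4, t6, t7}
Sat(¬ack) = {t3, t4}
Sat(¬req ∨ ¬ack) = {t1, t3, t4, t6, t7}
EG (¬req ∨ ¬ack): greatest fixpoint, start Z0 = {t1, t3, t4, t6, t7}, keep only states in Sat with some successor in Z. Already a fixed point.
Sat(EG (¬req ∨ ¬ack)) = {t1, t3, t4, t6, t7}
E[(empty ∧ req) U EG (¬req ∨ ¬ack)]: least fixpoint, start Z0 = Sat(EG (¬req ∨ ¬ack)) = {t1, t3, t4, t6, t7}, add states in Sat(empty ∧ req) with some successor in Z. Already a fixed point.
Sat(E[(empty ∧ req) U EG (¬req ∨ ¬ack)]) = {t1, t3, t4, t6, t7}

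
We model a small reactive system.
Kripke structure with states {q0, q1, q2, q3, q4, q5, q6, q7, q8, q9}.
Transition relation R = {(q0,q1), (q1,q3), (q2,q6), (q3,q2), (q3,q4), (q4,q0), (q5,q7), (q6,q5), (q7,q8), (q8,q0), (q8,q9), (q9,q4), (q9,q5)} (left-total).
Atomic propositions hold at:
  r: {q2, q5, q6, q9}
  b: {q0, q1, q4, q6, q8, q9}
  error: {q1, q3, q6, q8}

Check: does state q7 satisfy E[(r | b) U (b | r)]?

Sat(r | b) = {q0, q1, q2, q4, q5, q6, q8, q9}
Sat(b | r) = {q0, q1, q2, q4, q5, q6, q8, q9}
E[(r | b) U (b | r)]: least fixpoint, start Z0 = Sat((b | r)) = {q0, q1, q2, q4, q5, q6, q8, q9}, add states in Sat(r | b) with some successor in Z. Already a fixed point.
Sat(E[(r | b) U (b | r)]) = {q0, q1, q2, q4, q5, q6, q8, q9}
q7 ∉ Sat(E[(r | b) U (b | r)]) = {q0, q1, q2, q4, q5, q6, q8, q9}, so the formula does not hold at q7.

No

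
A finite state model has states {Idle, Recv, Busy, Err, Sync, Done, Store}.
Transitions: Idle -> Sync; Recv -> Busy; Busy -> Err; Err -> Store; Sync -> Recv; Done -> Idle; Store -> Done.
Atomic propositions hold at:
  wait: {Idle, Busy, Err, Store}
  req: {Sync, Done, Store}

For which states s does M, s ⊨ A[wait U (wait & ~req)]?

{Idle, Busy, Err}

Sat(~req) = {Idle, Recv, Busy, Err}
Sat(wait & ~req) = {Idle, Busy, Err}
A[wait U (wait & ~req)]: least fixpoint, start Z0 = Sat((wait & ~req)) = {Idle, Busy, Err}, add states in Sat(wait) with every successor in Z. Already a fixed point.
Sat(A[wait U (wait & ~req)]) = {Idle, Busy, Err}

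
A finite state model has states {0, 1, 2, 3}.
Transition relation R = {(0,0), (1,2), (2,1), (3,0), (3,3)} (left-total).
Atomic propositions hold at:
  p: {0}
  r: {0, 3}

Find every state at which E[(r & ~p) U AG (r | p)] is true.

Sat(~p) = {1, 2, 3}
Sat(r & ~p) = {3}
Sat(r | p) = {0, 3}
AG (r | p): greatest fixpoint, start Z0 = {0, 3}, keep only states in Sat with every successor in Z. Already a fixed point.
Sat(AG (r | p)) = {0, 3}
E[(r & ~p) U AG (r | p)]: least fixpoint, start Z0 = Sat(AG (r | p)) = {0, 3}, add states in Sat(r & ~p) with some successor in Z. Already a fixed point.
Sat(E[(r & ~p) U AG (r | p)]) = {0, 3}

{0, 3}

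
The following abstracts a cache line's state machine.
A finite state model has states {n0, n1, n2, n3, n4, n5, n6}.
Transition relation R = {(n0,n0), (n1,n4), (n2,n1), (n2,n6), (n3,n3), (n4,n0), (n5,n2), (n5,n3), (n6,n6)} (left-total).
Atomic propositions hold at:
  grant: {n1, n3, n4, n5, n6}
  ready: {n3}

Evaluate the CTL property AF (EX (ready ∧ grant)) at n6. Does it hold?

No

Sat(ready ∧ grant) = {n3}
Sat(EX (ready ∧ grant)) = {s : some successor in {n3}} = {n3, n5}
AF (EX (ready ∧ grant)): least fixpoint, start Z0 = {n3, n5}, add states with every successor in Z. Already a fixed point.
Sat(AF (EX (ready ∧ grant))) = {n3, n5}
n6 ∉ Sat(AF (EX (ready ∧ grant))) = {n3, n5}, so the formula does not hold at n6.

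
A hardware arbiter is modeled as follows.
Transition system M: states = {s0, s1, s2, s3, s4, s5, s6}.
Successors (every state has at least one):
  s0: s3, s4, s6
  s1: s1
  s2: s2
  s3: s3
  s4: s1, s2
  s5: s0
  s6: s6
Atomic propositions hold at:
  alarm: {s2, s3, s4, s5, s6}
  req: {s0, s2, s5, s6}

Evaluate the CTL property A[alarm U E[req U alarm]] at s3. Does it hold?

Yes

E[req U alarm]: least fixpoint, start Z0 = Sat(alarm) = {s2, s3, s4, s5, s6}, add states in Sat(req) with some successor in Z. Z1 = {s0, s2, s3, s4, s5, s6}; fixed.
Sat(E[req U alarm]) = {s0, s2, s3, s4, s5, s6}
A[alarm U E[req U alarm]]: least fixpoint, start Z0 = Sat(E[req U alarm]) = {s0, s2, s3, s4, s5, s6}, add states in Sat(alarm) with every successor in Z. Already a fixed point.
Sat(A[alarm U E[req U alarm]]) = {s0, s2, s3, s4, s5, s6}
s3 ∈ Sat(A[alarm U E[req U alarm]]) = {s0, s2, s3, s4, s5, s6}, so the formula holds at s3.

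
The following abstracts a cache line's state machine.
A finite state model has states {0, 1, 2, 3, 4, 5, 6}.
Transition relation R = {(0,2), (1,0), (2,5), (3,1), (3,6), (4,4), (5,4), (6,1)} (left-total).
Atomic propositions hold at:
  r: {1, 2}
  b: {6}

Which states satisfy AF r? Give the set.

AF r: least fixpoint, start Z0 = {1, 2}, add states with every successor in Z. Z1 = {0, 1, 2, 6}; Z2 = {0, 1, 2, 3, 6}; fixed.
Sat(AF r) = {0, 1, 2, 3, 6}

{0, 1, 2, 3, 6}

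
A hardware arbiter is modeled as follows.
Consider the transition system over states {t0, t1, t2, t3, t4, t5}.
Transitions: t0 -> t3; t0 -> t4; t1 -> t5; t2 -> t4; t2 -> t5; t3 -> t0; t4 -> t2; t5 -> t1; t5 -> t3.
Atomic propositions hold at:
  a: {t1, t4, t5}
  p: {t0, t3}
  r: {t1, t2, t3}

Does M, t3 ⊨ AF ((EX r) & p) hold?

Sat(EX r) = {s : some successor in {t1, t2, t3}} = {t0, t4, t5}
Sat((EX r) & p) = {t0}
AF ((EX r) & p): least fixpoint, start Z0 = {t0}, add states with every successor in Z. Z1 = {t0, t3}; fixed.
Sat(AF ((EX r) & p)) = {t0, t3}
t3 ∈ Sat(AF ((EX r) & p)) = {t0, t3}, so the formula holds at t3.

Yes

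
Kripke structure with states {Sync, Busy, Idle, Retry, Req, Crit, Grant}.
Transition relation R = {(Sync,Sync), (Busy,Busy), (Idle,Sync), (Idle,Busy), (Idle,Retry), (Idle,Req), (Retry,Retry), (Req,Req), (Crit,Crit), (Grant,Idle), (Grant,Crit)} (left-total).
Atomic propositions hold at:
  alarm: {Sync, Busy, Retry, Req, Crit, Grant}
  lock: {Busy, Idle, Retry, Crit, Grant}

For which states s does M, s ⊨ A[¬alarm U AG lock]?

{Busy, Retry, Crit}

Sat(¬alarm) = {Idle}
AG lock: greatest fixpoint, start Z0 = {Busy, Idle, Retry, Crit, Grant}, keep only states in Sat with every successor in Z. Z1 = {Busy, Retry, Crit, Grant}; Z2 = {Busy, Retry, Crit}; fixed.
Sat(AG lock) = {Busy, Retry, Crit}
A[¬alarm U AG lock]: least fixpoint, start Z0 = Sat(AG lock) = {Busy, Retry, Crit}, add states in Sat(¬alarm) with every successor in Z. Already a fixed point.
Sat(A[¬alarm U AG lock]) = {Busy, Retry, Crit}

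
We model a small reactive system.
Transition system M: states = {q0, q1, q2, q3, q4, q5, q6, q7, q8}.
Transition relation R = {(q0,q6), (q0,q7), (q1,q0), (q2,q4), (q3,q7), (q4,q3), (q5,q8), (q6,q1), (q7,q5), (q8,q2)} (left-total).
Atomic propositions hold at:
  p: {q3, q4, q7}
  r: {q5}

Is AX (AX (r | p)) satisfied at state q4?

Yes

Sat(r | p) = {q3, q4, q5, q7}
Sat(AX (r | p)) = {s : every successor in {q3, q4, q5, q7}} = {q2, q3, q4, q7}
Sat(AX (AX (r | p))) = {s : every successor in {q2, q3, q4, q7}} = {q2, q3, q4, q8}
q4 ∈ Sat(AX (AX (r | p))) = {q2, q3, q4, q8}, so the formula holds at q4.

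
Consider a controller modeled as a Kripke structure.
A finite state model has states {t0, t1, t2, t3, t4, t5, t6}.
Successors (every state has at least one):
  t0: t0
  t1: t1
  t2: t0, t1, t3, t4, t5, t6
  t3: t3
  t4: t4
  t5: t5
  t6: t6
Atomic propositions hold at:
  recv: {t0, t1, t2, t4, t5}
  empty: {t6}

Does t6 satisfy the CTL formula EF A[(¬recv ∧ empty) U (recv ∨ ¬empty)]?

No

Sat(¬recv) = {t3, t6}
Sat(¬recv ∧ empty) = {t6}
Sat(¬empty) = {t0, t1, t2, t3, t4, t5}
Sat(recv ∨ ¬empty) = {t0, t1, t2, t3, t4, t5}
A[(¬recv ∧ empty) U (recv ∨ ¬empty)]: least fixpoint, start Z0 = Sat((recv ∨ ¬empty)) = {t0, t1, t2, t3, t4, t5}, add states in Sat(¬recv ∧ empty) with every successor in Z. Already a fixed point.
Sat(A[(¬recv ∧ empty) U (recv ∨ ¬empty)]) = {t0, t1, t2, t3, t4, t5}
EF A[(¬recv ∧ empty) U (recv ∨ ¬empty)]: least fixpoint, start Z0 = {t0, t1, t2, t3, t4, t5}, add states with some successor in Z. Already a fixed point.
Sat(EF A[(¬recv ∧ empty) U (recv ∨ ¬empty)]) = {t0, t1, t2, t3, t4, t5}
t6 ∉ Sat(EF A[(¬recv ∧ empty) U (recv ∨ ¬empty)]) = {t0, t1, t2, t3, t4, t5}, so the formula does not hold at t6.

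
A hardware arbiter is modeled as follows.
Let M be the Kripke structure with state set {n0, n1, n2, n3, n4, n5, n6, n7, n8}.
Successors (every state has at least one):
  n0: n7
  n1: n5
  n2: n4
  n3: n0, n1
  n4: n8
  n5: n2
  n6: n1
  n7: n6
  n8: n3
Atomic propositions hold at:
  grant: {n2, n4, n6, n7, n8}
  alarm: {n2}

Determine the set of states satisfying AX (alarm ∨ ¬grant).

{n1, n3, n5, n6, n8}

Sat(¬grant) = {n0, n1, n3, n5}
Sat(alarm ∨ ¬grant) = {n0, n1, n2, n3, n5}
Sat(AX (alarm ∨ ¬grant)) = {s : every successor in {n0, n1, n2, n3, n5}} = {n1, n3, n5, n6, n8}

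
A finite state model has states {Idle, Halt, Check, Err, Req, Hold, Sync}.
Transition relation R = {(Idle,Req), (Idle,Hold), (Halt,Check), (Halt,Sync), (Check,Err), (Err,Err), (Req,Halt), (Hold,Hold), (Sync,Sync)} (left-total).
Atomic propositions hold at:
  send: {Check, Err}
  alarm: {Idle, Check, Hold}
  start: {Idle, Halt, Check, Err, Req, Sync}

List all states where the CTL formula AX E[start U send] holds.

E[start U send]: least fixpoint, start Z0 = Sat(send) = {Check, Err}, add states in Sat(start) with some successor in Z. Z1 = {Halt, Check, Err}; Z2 = {Halt, Check, Err, Req}; Z3 = {Idle, Halt, Check, Err, Req}; fixed.
Sat(E[start U send]) = {Idle, Halt, Check, Err, Req}
Sat(AX E[start U send]) = {s : every successor in {Idle, Halt, Check, Err, Req}} = {Check, Err, Req}

{Check, Err, Req}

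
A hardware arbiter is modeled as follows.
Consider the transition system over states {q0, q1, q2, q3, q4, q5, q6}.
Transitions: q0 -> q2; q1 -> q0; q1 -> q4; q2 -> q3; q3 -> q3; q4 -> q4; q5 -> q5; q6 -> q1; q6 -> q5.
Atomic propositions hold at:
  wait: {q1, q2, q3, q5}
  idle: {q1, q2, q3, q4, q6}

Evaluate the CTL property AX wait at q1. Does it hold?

Sat(AX wait) = {s : every successor in {q1, q2, q3, q5}} = {q0, q2, q3, q5, q6}
q1 ∉ Sat(AX wait) = {q0, q2, q3, q5, q6}, so the formula does not hold at q1.

No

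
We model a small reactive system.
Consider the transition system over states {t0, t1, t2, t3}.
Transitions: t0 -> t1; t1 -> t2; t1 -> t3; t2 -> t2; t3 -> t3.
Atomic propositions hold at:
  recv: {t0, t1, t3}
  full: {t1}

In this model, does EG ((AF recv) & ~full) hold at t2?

No

AF recv: least fixpoint, start Z0 = {t0, t1, t3}, add states with every successor in Z. Already a fixed point.
Sat(AF recv) = {t0, t1, t3}
Sat(~full) = {t0, t2, t3}
Sat((AF recv) & ~full) = {t0, t3}
EG ((AF recv) & ~full): greatest fixpoint, start Z0 = {t0, t3}, keep only states in Sat with some successor in Z. Z1 = {t3}; fixed.
Sat(EG ((AF recv) & ~full)) = {t3}
t2 ∉ Sat(EG ((AF recv) & ~full)) = {t3}, so the formula does not hold at t2.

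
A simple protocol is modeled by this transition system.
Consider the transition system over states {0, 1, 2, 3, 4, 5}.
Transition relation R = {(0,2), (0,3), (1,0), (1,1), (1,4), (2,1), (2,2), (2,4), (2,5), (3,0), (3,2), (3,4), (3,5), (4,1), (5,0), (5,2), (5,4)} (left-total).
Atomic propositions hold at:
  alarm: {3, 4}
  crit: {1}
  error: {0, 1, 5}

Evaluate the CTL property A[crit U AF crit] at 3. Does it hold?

No

AF crit: least fixpoint, start Z0 = {1}, add states with every successor in Z. Z1 = {1, 4}; fixed.
Sat(AF crit) = {1, 4}
A[crit U AF crit]: least fixpoint, start Z0 = Sat(AF crit) = {1, 4}, add states in Sat(crit) with every successor in Z. Already a fixed point.
Sat(A[crit U AF crit]) = {1, 4}
3 ∉ Sat(A[crit U AF crit]) = {1, 4}, so the formula does not hold at 3.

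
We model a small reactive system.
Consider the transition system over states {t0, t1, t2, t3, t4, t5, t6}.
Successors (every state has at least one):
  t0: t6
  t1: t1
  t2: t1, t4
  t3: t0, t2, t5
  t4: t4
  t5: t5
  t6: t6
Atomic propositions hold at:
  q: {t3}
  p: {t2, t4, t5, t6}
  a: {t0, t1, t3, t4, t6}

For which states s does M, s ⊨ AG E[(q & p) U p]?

Sat(q & p) = ∅
E[(q & p) U p]: least fixpoint, start Z0 = Sat(p) = {t2, t4, t5, t6}, add states in Sat(q & p) with some successor in Z. Already a fixed point.
Sat(E[(q & p) U p]) = {t2, t4, t5, t6}
AG E[(q & p) U p]: greatest fixpoint, start Z0 = {t2, t4, t5, t6}, keep only states in Sat with every successor in Z. Z1 = {t4, t5, t6}; fixed.
Sat(AG E[(q & p) U p]) = {t4, t5, t6}

{t4, t5, t6}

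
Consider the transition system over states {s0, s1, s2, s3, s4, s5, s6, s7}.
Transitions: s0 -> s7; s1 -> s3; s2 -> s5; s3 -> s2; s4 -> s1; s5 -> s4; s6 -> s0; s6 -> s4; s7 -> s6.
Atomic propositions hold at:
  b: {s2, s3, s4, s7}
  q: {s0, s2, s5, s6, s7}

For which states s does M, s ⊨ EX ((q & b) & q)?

Sat(q & b) = {s2, s7}
Sat((q & b) & q) = {s2, s7}
Sat(EX ((q & b) & q)) = {s : some successor in {s2, s7}} = {s0, s3}

{s0, s3}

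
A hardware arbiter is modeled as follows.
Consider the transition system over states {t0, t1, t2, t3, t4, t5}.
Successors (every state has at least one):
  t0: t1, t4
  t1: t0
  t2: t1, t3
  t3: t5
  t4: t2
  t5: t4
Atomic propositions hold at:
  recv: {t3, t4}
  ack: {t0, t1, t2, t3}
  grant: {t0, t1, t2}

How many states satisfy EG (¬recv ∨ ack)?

Sat(¬recv) = {t0, t1, t2, t5}
Sat(¬recv ∨ ack) = {t0, t1, t2, t3, t5}
EG (¬recv ∨ ack): greatest fixpoint, start Z0 = {t0, t1, t2, t3, t5}, keep only states in Sat with some successor in Z. Z1 = {t0, t1, t2, t3}; Z2 = {t0, t1, t2}; fixed.
Sat(EG (¬recv ∨ ack)) = {t0, t1, t2}
|Sat(EG (¬recv ∨ ack))| = |{t0, t1, t2}| = 3.

3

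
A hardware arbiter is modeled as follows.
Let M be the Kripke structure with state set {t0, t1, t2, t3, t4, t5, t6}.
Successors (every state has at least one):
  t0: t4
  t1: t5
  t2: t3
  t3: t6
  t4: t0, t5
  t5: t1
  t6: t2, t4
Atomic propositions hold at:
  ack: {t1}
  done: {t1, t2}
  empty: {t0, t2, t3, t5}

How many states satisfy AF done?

3

AF done: least fixpoint, start Z0 = {t1, t2}, add states with every successor in Z. Z1 = {t1, t2, t5}; fixed.
Sat(AF done) = {t1, t2, t5}
|Sat(AF done)| = |{t1, t2, t5}| = 3.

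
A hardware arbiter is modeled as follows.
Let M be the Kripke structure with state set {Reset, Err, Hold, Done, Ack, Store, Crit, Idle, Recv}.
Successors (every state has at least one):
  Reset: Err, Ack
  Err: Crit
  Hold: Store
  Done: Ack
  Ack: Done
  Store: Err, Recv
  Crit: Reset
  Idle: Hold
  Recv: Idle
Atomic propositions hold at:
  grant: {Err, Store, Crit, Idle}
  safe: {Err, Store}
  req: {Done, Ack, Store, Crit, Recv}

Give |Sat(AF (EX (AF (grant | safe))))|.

Sat(grant | safe) = {Err, Store, Crit, Idle}
AF (grant | safe): least fixpoint, start Z0 = {Err, Store, Crit, Idle}, add states with every successor in Z. Z1 = {Err, Hold, Store, Crit, Idle, Recv}; fixed.
Sat(AF (grant | safe)) = {Err, Hold, Store, Crit, Idle, Recv}
Sat(EX (AF (grant | safe))) = {s : some successor in {Err, Hold, Store, Crit, Idle, Recv}} = {Reset, Err, Hold, Store, Idle, Recv}
AF (EX (AF (grant | safe))): least fixpoint, start Z0 = {Reset, Err, Hold, Store, Idle, Recv}, add states with every successor in Z. Z1 = {Reset, Err, Hold, Store, Crit, Idle, Recv}; fixed.
Sat(AF (EX (AF (grant | safe)))) = {Reset, Err, Hold, Store, Crit, Idle, Recv}
|Sat(AF (EX (AF (grant | safe))))| = |{Reset, Err, Hold, Store, Crit, Idle, Recv}| = 7.

7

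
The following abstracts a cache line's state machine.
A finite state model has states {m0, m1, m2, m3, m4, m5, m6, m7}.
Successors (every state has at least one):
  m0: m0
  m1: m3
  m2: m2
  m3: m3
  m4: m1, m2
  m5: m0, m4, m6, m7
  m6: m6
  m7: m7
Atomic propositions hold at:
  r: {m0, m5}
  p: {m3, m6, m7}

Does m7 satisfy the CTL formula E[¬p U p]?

Yes

Sat(¬p) = {m0, m1, m2, m4, m5}
E[¬p U p]: least fixpoint, start Z0 = Sat(p) = {m3, m6, m7}, add states in Sat(¬p) with some successor in Z. Z1 = {m1, m3, m5, m6, m7}; Z2 = {m1, m3, m4, m5, m6, m7}; fixed.
Sat(E[¬p U p]) = {m1, m3, m4, m5, m6, m7}
m7 ∈ Sat(E[¬p U p]) = {m1, m3, m4, m5, m6, m7}, so the formula holds at m7.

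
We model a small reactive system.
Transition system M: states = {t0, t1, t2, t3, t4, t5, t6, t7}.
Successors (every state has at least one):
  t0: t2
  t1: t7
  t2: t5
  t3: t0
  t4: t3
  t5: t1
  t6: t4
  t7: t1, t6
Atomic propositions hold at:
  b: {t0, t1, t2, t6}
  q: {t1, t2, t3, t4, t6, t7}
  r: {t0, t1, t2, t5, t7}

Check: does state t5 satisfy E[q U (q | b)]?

Sat(q | b) = {t0, t1, t2, t3, t4, t6, t7}
E[q U (q | b)]: least fixpoint, start Z0 = Sat((q | b)) = {t0, t1, t2, t3, t4, t6, t7}, add states in Sat(q) with some successor in Z. Already a fixed point.
Sat(E[q U (q | b)]) = {t0, t1, t2, t3, t4, t6, t7}
t5 ∉ Sat(E[q U (q | b)]) = {t0, t1, t2, t3, t4, t6, t7}, so the formula does not hold at t5.

No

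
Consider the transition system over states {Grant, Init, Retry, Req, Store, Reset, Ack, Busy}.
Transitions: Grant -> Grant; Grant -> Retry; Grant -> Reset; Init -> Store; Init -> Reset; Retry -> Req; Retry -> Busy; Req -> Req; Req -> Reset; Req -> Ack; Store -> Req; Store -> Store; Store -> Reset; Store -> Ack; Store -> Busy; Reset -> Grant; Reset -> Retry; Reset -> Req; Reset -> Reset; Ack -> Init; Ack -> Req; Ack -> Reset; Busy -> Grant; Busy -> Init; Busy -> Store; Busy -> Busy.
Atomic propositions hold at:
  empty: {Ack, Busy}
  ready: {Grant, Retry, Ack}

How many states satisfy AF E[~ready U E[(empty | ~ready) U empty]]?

Sat(~ready) = {Init, Req, Store, Reset, Busy}
Sat(empty | ~ready) = {Init, Req, Store, Reset, Ack, Busy}
E[(empty | ~ready) U empty]: least fixpoint, start Z0 = Sat(empty) = {Ack, Busy}, add states in Sat(empty | ~ready) with some successor in Z. Z1 = {Req, Store, Ack, Busy}; Z2 = {Init, Req, Store, Reset, Ack, Busy}; fixed.
Sat(E[(empty | ~ready) U empty]) = {Init, Req, Store, Reset, Ack, Busy}
E[~ready U E[(empty | ~ready) U empty]]: least fixpoint, start Z0 = Sat(E[(empty | ~ready) U empty]) = {Init, Req, Store, Reset, Ack, Busy}, add states in Sat(~ready) with some successor in Z. Already a fixed point.
Sat(E[~ready U E[(empty | ~ready) U empty]]) = {Init, Req, Store, Reset, Ack, Busy}
AF E[~ready U E[(empty | ~ready) U empty]]: least fixpoint, start Z0 = {Init, Req, Store, Reset, Ack, Busy}, add states with every successor in Z. Z1 = {Init, Retry, Req, Store, Reset, Ack, Busy}; fixed.
Sat(AF E[~ready U E[(empty | ~ready) U empty]]) = {Init, Retry, Req, Store, Reset, Ack, Busy}
|Sat(AF E[~ready U E[(empty | ~ready) U empty]])| = |{Init, Retry, Req, Store, Reset, Ack, Busy}| = 7.

7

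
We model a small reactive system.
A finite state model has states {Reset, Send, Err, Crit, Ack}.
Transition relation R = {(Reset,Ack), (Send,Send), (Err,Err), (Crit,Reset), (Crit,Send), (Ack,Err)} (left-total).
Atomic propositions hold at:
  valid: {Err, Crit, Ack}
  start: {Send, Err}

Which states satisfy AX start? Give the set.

Sat(AX start) = {s : every successor in {Send, Err}} = {Send, Err, Ack}

{Send, Err, Ack}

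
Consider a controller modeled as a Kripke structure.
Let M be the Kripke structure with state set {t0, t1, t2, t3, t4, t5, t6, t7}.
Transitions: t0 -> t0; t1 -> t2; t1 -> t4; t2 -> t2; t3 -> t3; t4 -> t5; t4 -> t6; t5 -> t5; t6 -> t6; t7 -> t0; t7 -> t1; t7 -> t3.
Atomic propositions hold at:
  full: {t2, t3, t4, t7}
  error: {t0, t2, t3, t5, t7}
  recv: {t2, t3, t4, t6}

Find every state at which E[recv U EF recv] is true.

EF recv: least fixpoint, start Z0 = {t2, t3, t4, t6}, add states with some successor in Z. Z1 = {t1, t2, t3, t4, t6, t7}; fixed.
Sat(EF recv) = {t1, t2, t3, t4, t6, t7}
E[recv U EF recv]: least fixpoint, start Z0 = Sat(EF recv) = {t1, t2, t3, t4, t6, t7}, add states in Sat(recv) with some successor in Z. Already a fixed point.
Sat(E[recv U EF recv]) = {t1, t2, t3, t4, t6, t7}

{t1, t2, t3, t4, t6, t7}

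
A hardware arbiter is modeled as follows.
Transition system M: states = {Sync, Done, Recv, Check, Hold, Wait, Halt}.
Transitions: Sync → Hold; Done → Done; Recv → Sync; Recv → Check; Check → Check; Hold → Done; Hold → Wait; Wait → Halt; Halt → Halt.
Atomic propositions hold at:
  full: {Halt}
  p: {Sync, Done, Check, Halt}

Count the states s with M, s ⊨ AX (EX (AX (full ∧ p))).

Sat(full ∧ p) = {Halt}
Sat(AX (full ∧ p)) = {s : every successor in {Halt}} = {Wait, Halt}
Sat(EX (AX (full ∧ p))) = {s : some successor in {Wait, Halt}} = {Hold, Wait, Halt}
Sat(AX (EX (AX (full ∧ p)))) = {s : every successor in {Hold, Wait, Halt}} = {Sync, Wait, Halt}
|Sat(AX (EX (AX (full ∧ p))))| = |{Sync, Wait, Halt}| = 3.

3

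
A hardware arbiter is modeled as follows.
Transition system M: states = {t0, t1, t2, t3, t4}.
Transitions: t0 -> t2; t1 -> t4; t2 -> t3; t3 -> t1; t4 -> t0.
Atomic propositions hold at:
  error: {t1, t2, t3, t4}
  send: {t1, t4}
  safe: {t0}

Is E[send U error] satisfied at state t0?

E[send U error]: least fixpoint, start Z0 = Sat(error) = {t1, t2, t3, t4}, add states in Sat(send) with some successor in Z. Already a fixed point.
Sat(E[send U error]) = {t1, t2, t3, t4}
t0 ∉ Sat(E[send U error]) = {t1, t2, t3, t4}, so the formula does not hold at t0.

No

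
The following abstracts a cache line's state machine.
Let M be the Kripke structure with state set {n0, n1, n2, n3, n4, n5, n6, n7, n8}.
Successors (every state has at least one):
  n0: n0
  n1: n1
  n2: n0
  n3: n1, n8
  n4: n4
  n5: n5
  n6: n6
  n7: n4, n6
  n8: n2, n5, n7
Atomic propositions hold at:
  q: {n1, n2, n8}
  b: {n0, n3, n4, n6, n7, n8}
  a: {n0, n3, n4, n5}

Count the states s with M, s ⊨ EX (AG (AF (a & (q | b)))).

Sat(q | b) = {n0, n1, n2, n3, n4, n6, n7, n8}
Sat(a & (q | b)) = {n0, n3, n4}
AF (a & (q | b)): least fixpoint, start Z0 = {n0, n3, n4}, add states with every successor in Z. Z1 = {n0, n2, n3, n4}; fixed.
Sat(AF (a & (q | b))) = {n0, n2, n3, n4}
AG (AF (a & (q | b))): greatest fixpoint, start Z0 = {n0, n2, n3, n4}, keep only states in Sat with every successor in Z. Z1 = {n0, n2, n4}; fixed.
Sat(AG (AF (a & (q | b)))) = {n0, n2, n4}
Sat(EX (AG (AF (a & (q | b))))) = {s : some successor in {n0, n2, n4}} = {n0, n2, n4, n7, n8}
|Sat(EX (AG (AF (a & (q | b)))))| = |{n0, n2, n4, n7, n8}| = 5.

5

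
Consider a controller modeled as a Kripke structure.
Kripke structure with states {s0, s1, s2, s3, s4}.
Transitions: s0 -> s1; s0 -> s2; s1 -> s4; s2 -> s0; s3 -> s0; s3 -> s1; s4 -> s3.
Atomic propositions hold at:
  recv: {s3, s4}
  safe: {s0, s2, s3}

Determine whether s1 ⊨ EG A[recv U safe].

No

A[recv U safe]: least fixpoint, start Z0 = Sat(safe) = {s0, s2, s3}, add states in Sat(recv) with every successor in Z. Z1 = {s0, s2, s3, s4}; fixed.
Sat(A[recv U safe]) = {s0, s2, s3, s4}
EG A[recv U safe]: greatest fixpoint, start Z0 = {s0, s2, s3, s4}, keep only states in Sat with some successor in Z. Already a fixed point.
Sat(EG A[recv U safe]) = {s0, s2, s3, s4}
s1 ∉ Sat(EG A[recv U safe]) = {s0, s2, s3, s4}, so the formula does not hold at s1.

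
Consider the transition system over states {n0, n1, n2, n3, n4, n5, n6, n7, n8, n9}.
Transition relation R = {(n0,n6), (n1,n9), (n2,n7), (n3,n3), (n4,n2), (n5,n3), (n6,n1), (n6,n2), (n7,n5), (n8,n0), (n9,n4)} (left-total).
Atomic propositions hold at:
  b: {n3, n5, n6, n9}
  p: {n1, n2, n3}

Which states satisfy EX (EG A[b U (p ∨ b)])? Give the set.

Sat(p ∨ b) = {n1, n2, n3, n5, n6, n9}
A[b U (p ∨ b)]: least fixpoint, start Z0 = Sat((p ∨ b)) = {n1, n2, n3, n5, n6, n9}, add states in Sat(b) with every successor in Z. Already a fixed point.
Sat(A[b U (p ∨ b)]) = {n1, n2, n3, n5, n6, n9}
EG A[b U (p ∨ b)]: greatest fixpoint, start Z0 = {n1, n2, n3, n5, n6, n9}, keep only states in Sat with some successor in Z. Z1 = {n1, n3, n5, n6}; Z2 = {n3, n5, n6}; Z3 = {n3, n5}; fixed.
Sat(EG A[b U (p ∨ b)]) = {n3, n5}
Sat(EX (EG A[b U (p ∨ b)])) = {s : some successor in {n3, n5}} = {n3, n5, n7}

{n3, n5, n7}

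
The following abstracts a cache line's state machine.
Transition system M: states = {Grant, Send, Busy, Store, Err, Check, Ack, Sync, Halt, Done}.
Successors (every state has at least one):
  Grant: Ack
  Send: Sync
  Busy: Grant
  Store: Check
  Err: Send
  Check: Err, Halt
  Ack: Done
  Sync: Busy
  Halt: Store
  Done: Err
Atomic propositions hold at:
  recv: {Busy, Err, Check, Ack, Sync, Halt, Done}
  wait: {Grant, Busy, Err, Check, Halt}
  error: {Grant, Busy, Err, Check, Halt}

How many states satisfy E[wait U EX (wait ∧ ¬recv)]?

Sat(¬recv) = {Grant, Send, Store}
Sat(wait ∧ ¬recv) = {Grant}
Sat(EX (wait ∧ ¬recv)) = {s : some successor in {Grant}} = {Busy}
E[wait U EX (wait ∧ ¬recv)]: least fixpoint, start Z0 = Sat(EX (wait ∧ ¬recv)) = {Busy}, add states in Sat(wait) with some successor in Z. Already a fixed point.
Sat(E[wait U EX (wait ∧ ¬recv)]) = {Busy}
|Sat(E[wait U EX (wait ∧ ¬recv)])| = |{Busy}| = 1.

1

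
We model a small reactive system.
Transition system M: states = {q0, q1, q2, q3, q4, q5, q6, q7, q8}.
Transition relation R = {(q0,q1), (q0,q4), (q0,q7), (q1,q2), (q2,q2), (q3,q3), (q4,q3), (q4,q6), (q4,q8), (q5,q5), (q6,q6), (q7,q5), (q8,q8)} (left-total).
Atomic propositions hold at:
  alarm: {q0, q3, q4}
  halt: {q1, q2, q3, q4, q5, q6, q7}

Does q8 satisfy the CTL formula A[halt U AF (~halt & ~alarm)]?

Yes

Sat(~halt) = {q0, q8}
Sat(~alarm) = {q1, q2, q5, q6, q7, q8}
Sat(~halt & ~alarm) = {q8}
AF (~halt & ~alarm): least fixpoint, start Z0 = {q8}, add states with every successor in Z. Already a fixed point.
Sat(AF (~halt & ~alarm)) = {q8}
A[halt U AF (~halt & ~alarm)]: least fixpoint, start Z0 = Sat(AF (~halt & ~alarm)) = {q8}, add states in Sat(halt) with every successor in Z. Already a fixed point.
Sat(A[halt U AF (~halt & ~alarm)]) = {q8}
q8 ∈ Sat(A[halt U AF (~halt & ~alarm)]) = {q8}, so the formula holds at q8.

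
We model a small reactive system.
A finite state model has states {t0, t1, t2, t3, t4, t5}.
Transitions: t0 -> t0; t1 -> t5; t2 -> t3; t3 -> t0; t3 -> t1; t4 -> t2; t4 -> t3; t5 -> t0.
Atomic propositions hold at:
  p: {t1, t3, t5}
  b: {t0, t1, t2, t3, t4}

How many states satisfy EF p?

EF p: least fixpoint, start Z0 = {t1, t3, t5}, add states with some successor in Z. Z1 = {t1, t2, t3, t4, t5}; fixed.
Sat(EF p) = {t1, t2, t3, t4, t5}
|Sat(EF p)| = |{t1, t2, t3, t4, t5}| = 5.

5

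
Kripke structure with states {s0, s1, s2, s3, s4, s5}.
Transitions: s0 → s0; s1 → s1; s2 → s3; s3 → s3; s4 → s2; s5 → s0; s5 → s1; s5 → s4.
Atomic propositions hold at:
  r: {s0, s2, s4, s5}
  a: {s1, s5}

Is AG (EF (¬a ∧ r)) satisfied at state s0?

Yes

Sat(¬a) = {s0, s2, s3, s4}
Sat(¬a ∧ r) = {s0, s2, s4}
EF (¬a ∧ r): least fixpoint, start Z0 = {s0, s2, s4}, add states with some successor in Z. Z1 = {s0, s2, s4, s5}; fixed.
Sat(EF (¬a ∧ r)) = {s0, s2, s4, s5}
AG (EF (¬a ∧ r)): greatest fixpoint, start Z0 = {s0, s2, s4, s5}, keep only states in Sat with every successor in Z. Z1 = {s0, s4}; Z2 = {s0}; fixed.
Sat(AG (EF (¬a ∧ r))) = {s0}
s0 ∈ Sat(AG (EF (¬a ∧ r))) = {s0}, so the formula holds at s0.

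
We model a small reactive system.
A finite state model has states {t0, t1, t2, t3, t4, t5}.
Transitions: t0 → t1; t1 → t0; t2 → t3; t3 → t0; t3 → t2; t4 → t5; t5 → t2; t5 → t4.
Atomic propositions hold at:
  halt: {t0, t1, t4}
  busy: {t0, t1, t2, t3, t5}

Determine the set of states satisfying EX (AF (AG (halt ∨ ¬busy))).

Sat(¬busy) = {t4}
Sat(halt ∨ ¬busy) = {t0, t1, t4}
AG (halt ∨ ¬busy): greatest fixpoint, start Z0 = {t0, t1, t4}, keep only states in Sat with every successor in Z. Z1 = {t0, t1}; fixed.
Sat(AG (halt ∨ ¬busy)) = {t0, t1}
AF (AG (halt ∨ ¬busy)): least fixpoint, start Z0 = {t0, t1}, add states with every successor in Z. Already a fixed point.
Sat(AF (AG (halt ∨ ¬busy))) = {t0, t1}
Sat(EX (AF (AG (halt ∨ ¬busy)))) = {s : some successor in {t0, t1}} = {t0, t1, t3}

{t0, t1, t3}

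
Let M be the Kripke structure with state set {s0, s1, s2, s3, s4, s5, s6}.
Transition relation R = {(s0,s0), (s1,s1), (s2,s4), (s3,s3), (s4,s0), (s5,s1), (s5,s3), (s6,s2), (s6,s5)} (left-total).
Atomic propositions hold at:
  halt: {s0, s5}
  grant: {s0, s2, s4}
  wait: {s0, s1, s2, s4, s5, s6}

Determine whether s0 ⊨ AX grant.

Sat(AX grant) = {s : every successor in {s0, s2, s4}} = {s0, s2, s4}
s0 ∈ Sat(AX grant) = {s0, s2, s4}, so the formula holds at s0.

Yes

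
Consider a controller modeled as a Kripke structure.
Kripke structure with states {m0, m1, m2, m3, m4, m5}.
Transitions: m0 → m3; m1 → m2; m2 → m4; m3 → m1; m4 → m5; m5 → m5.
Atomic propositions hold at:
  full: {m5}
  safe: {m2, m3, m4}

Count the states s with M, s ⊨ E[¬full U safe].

Sat(¬full) = {m0, m1, m2, m3, m4}
E[¬full U safe]: least fixpoint, start Z0 = Sat(safe) = {m2, m3, m4}, add states in Sat(¬full) with some successor in Z. Z1 = {m0, m1, m2, m3, m4}; fixed.
Sat(E[¬full U safe]) = {m0, m1, m2, m3, m4}
|Sat(E[¬full U safe])| = |{m0, m1, m2, m3, m4}| = 5.

5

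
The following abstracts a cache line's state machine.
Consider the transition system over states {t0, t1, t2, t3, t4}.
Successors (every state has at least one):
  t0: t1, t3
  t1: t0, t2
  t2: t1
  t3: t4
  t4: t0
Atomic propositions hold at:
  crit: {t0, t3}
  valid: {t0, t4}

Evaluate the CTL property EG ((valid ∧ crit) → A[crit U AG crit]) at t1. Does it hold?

Sat(valid ∧ crit) = {t0}
AG crit: greatest fixpoint, start Z0 = {t0, t3}, keep only states in Sat with every successor in Z. Z1 = ∅; fixed.
Sat(AG crit) = ∅
A[crit U AG crit]: least fixpoint, start Z0 = Sat(AG crit) = ∅, add states in Sat(crit) with every successor in Z. Already a fixed point.
Sat(A[crit U AG crit]) = ∅
Sat((valid ∧ crit) → A[crit U AG crit]) = {t1, t2, t3, t4}
EG ((valid ∧ crit) → A[crit U AG crit]): greatest fixpoint, start Z0 = {t1, t2, t3, t4}, keep only states in Sat with some successor in Z. Z1 = {t1, t2, t3}; Z2 = {t1, t2}; fixed.
Sat(EG ((valid ∧ crit) → A[crit U AG crit])) = {t1, t2}
t1 ∈ Sat(EG ((valid ∧ crit) → A[crit U AG crit])) = {t1, t2}, so the formula holds at t1.

Yes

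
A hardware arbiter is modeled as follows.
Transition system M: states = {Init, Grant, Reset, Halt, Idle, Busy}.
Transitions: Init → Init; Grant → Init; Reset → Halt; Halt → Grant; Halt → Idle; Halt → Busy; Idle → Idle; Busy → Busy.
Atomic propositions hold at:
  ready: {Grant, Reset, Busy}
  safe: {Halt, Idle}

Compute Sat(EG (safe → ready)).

Sat(safe → ready) = {Init, Grant, Reset, Busy}
EG (safe → ready): greatest fixpoint, start Z0 = {Init, Grant, Reset, Busy}, keep only states in Sat with some successor in Z. Z1 = {Init, Grant, Busy}; fixed.
Sat(EG (safe → ready)) = {Init, Grant, Busy}

{Init, Grant, Busy}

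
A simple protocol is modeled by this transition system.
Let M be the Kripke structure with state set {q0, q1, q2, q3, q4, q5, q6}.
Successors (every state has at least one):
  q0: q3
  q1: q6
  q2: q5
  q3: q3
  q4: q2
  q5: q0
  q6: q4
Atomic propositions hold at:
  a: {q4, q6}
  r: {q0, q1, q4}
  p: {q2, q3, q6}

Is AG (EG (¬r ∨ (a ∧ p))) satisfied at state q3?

Sat(¬r) = {q2, q3, q5, q6}
Sat(a ∧ p) = {q6}
Sat(¬r ∨ (a ∧ p)) = {q2, q3, q5, q6}
EG (¬r ∨ (a ∧ p)): greatest fixpoint, start Z0 = {q2, q3, q5, q6}, keep only states in Sat with some successor in Z. Z1 = {q2, q3}; Z2 = {q3}; fixed.
Sat(EG (¬r ∨ (a ∧ p))) = {q3}
AG (EG (¬r ∨ (a ∧ p))): greatest fixpoint, start Z0 = {q3}, keep only states in Sat with every successor in Z. Already a fixed point.
Sat(AG (EG (¬r ∨ (a ∧ p)))) = {q3}
q3 ∈ Sat(AG (EG (¬r ∨ (a ∧ p)))) = {q3}, so the formula holds at q3.

Yes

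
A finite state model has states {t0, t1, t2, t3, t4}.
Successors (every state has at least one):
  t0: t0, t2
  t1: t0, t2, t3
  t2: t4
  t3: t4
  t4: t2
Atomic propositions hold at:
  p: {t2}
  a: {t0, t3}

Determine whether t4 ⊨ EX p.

Yes

Sat(EX p) = {s : some successor in {t2}} = {t0, t1, t4}
t4 ∈ Sat(EX p) = {t0, t1, t4}, so the formula holds at t4.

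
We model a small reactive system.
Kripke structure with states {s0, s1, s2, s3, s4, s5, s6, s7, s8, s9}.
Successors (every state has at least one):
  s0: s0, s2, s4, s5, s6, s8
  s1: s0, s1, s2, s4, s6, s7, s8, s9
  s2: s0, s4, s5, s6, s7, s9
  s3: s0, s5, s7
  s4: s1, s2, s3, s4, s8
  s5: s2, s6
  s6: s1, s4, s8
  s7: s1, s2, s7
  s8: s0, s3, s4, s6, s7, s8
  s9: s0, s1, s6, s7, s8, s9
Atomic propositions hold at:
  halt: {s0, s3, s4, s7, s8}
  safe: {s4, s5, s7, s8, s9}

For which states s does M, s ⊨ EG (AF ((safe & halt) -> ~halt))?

{s0, s1, s2, s3, s5, s6, s9}

Sat(safe & halt) = {s4, s7, s8}
Sat(~halt) = {s1, s2, s5, s6, s9}
Sat((safe & halt) -> ~halt) = {s0, s1, s2, s3, s5, s6, s9}
AF ((safe & halt) -> ~halt): least fixpoint, start Z0 = {s0, s1, s2, s3, s5, s6, s9}, add states with every successor in Z. Already a fixed point.
Sat(AF ((safe & halt) -> ~halt)) = {s0, s1, s2, s3, s5, s6, s9}
EG (AF ((safe & halt) -> ~halt)): greatest fixpoint, start Z0 = {s0, s1, s2, s3, s5, s6, s9}, keep only states in Sat with some successor in Z. Already a fixed point.
Sat(EG (AF ((safe & halt) -> ~halt))) = {s0, s1, s2, s3, s5, s6, s9}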